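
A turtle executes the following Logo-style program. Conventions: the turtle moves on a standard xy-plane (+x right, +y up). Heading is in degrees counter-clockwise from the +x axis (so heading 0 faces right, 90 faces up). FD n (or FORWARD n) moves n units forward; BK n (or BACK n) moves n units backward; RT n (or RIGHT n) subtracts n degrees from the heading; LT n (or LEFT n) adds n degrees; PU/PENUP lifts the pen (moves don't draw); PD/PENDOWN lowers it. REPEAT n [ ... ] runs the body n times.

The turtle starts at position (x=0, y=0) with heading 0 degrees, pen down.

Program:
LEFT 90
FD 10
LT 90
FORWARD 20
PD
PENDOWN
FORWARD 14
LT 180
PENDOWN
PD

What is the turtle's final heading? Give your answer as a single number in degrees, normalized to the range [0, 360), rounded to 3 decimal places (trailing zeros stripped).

Answer: 0

Derivation:
Executing turtle program step by step:
Start: pos=(0,0), heading=0, pen down
LT 90: heading 0 -> 90
FD 10: (0,0) -> (0,10) [heading=90, draw]
LT 90: heading 90 -> 180
FD 20: (0,10) -> (-20,10) [heading=180, draw]
PD: pen down
PD: pen down
FD 14: (-20,10) -> (-34,10) [heading=180, draw]
LT 180: heading 180 -> 0
PD: pen down
PD: pen down
Final: pos=(-34,10), heading=0, 3 segment(s) drawn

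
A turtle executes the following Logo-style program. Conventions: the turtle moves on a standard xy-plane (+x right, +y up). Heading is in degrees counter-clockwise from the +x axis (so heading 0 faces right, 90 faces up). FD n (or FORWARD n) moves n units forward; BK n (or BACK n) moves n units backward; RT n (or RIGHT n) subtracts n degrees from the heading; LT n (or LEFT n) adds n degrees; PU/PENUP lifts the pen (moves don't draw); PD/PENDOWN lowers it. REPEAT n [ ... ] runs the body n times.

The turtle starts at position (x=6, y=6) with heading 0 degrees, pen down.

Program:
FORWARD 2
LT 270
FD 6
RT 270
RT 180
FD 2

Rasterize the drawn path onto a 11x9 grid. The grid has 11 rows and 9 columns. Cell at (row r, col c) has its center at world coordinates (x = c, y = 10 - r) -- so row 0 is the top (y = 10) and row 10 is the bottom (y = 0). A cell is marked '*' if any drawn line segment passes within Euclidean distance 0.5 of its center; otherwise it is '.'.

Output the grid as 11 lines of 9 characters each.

Answer: .........
.........
.........
.........
......***
........*
........*
........*
........*
........*
......***

Derivation:
Segment 0: (6,6) -> (8,6)
Segment 1: (8,6) -> (8,0)
Segment 2: (8,0) -> (6,-0)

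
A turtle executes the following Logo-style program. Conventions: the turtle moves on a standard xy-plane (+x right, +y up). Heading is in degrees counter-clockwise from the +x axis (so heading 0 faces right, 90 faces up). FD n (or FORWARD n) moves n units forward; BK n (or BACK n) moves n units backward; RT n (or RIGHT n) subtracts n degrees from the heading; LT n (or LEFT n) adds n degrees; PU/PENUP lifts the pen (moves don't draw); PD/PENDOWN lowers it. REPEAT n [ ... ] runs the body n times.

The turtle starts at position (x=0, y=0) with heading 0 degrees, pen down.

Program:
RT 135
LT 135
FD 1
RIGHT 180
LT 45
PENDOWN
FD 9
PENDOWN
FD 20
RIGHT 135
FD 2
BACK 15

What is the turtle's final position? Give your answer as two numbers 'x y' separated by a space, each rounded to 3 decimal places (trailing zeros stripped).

Executing turtle program step by step:
Start: pos=(0,0), heading=0, pen down
RT 135: heading 0 -> 225
LT 135: heading 225 -> 0
FD 1: (0,0) -> (1,0) [heading=0, draw]
RT 180: heading 0 -> 180
LT 45: heading 180 -> 225
PD: pen down
FD 9: (1,0) -> (-5.364,-6.364) [heading=225, draw]
PD: pen down
FD 20: (-5.364,-6.364) -> (-19.506,-20.506) [heading=225, draw]
RT 135: heading 225 -> 90
FD 2: (-19.506,-20.506) -> (-19.506,-18.506) [heading=90, draw]
BK 15: (-19.506,-18.506) -> (-19.506,-33.506) [heading=90, draw]
Final: pos=(-19.506,-33.506), heading=90, 5 segment(s) drawn

Answer: -19.506 -33.506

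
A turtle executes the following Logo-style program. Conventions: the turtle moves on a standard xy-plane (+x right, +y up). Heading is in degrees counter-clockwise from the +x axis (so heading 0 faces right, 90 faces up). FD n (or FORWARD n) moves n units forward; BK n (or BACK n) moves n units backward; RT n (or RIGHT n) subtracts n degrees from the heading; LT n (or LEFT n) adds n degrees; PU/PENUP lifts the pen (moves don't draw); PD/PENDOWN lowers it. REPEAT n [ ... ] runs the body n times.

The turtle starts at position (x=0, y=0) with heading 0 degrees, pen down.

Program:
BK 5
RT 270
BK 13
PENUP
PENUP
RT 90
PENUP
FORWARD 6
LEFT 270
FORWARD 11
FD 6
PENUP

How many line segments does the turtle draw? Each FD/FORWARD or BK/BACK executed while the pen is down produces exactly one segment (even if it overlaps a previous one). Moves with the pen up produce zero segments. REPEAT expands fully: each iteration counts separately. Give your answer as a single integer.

Executing turtle program step by step:
Start: pos=(0,0), heading=0, pen down
BK 5: (0,0) -> (-5,0) [heading=0, draw]
RT 270: heading 0 -> 90
BK 13: (-5,0) -> (-5,-13) [heading=90, draw]
PU: pen up
PU: pen up
RT 90: heading 90 -> 0
PU: pen up
FD 6: (-5,-13) -> (1,-13) [heading=0, move]
LT 270: heading 0 -> 270
FD 11: (1,-13) -> (1,-24) [heading=270, move]
FD 6: (1,-24) -> (1,-30) [heading=270, move]
PU: pen up
Final: pos=(1,-30), heading=270, 2 segment(s) drawn
Segments drawn: 2

Answer: 2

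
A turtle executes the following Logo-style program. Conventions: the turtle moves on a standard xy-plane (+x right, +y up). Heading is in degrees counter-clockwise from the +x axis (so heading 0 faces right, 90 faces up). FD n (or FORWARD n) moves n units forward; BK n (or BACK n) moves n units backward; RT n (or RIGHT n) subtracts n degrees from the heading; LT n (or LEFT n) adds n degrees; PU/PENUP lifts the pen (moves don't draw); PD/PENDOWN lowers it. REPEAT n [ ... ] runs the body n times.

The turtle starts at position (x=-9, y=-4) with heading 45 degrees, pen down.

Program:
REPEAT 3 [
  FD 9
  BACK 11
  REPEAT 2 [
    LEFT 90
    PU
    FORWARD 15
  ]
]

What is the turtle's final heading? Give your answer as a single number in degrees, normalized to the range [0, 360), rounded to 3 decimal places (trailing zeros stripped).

Answer: 225

Derivation:
Executing turtle program step by step:
Start: pos=(-9,-4), heading=45, pen down
REPEAT 3 [
  -- iteration 1/3 --
  FD 9: (-9,-4) -> (-2.636,2.364) [heading=45, draw]
  BK 11: (-2.636,2.364) -> (-10.414,-5.414) [heading=45, draw]
  REPEAT 2 [
    -- iteration 1/2 --
    LT 90: heading 45 -> 135
    PU: pen up
    FD 15: (-10.414,-5.414) -> (-21.021,5.192) [heading=135, move]
    -- iteration 2/2 --
    LT 90: heading 135 -> 225
    PU: pen up
    FD 15: (-21.021,5.192) -> (-31.627,-5.414) [heading=225, move]
  ]
  -- iteration 2/3 --
  FD 9: (-31.627,-5.414) -> (-37.991,-11.778) [heading=225, move]
  BK 11: (-37.991,-11.778) -> (-30.213,-4) [heading=225, move]
  REPEAT 2 [
    -- iteration 1/2 --
    LT 90: heading 225 -> 315
    PU: pen up
    FD 15: (-30.213,-4) -> (-19.607,-14.607) [heading=315, move]
    -- iteration 2/2 --
    LT 90: heading 315 -> 45
    PU: pen up
    FD 15: (-19.607,-14.607) -> (-9,-4) [heading=45, move]
  ]
  -- iteration 3/3 --
  FD 9: (-9,-4) -> (-2.636,2.364) [heading=45, move]
  BK 11: (-2.636,2.364) -> (-10.414,-5.414) [heading=45, move]
  REPEAT 2 [
    -- iteration 1/2 --
    LT 90: heading 45 -> 135
    PU: pen up
    FD 15: (-10.414,-5.414) -> (-21.021,5.192) [heading=135, move]
    -- iteration 2/2 --
    LT 90: heading 135 -> 225
    PU: pen up
    FD 15: (-21.021,5.192) -> (-31.627,-5.414) [heading=225, move]
  ]
]
Final: pos=(-31.627,-5.414), heading=225, 2 segment(s) drawn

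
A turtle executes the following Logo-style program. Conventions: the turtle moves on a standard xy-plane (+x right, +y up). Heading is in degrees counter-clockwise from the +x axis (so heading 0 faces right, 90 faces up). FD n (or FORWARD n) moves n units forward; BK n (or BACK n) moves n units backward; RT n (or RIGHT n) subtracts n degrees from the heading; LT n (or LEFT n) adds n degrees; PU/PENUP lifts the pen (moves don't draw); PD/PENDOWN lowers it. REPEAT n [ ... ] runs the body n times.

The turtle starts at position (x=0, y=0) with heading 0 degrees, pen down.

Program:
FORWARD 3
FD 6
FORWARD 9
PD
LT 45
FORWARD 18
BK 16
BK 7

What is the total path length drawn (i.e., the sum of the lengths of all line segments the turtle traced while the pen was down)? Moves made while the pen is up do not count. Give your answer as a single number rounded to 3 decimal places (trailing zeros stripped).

Executing turtle program step by step:
Start: pos=(0,0), heading=0, pen down
FD 3: (0,0) -> (3,0) [heading=0, draw]
FD 6: (3,0) -> (9,0) [heading=0, draw]
FD 9: (9,0) -> (18,0) [heading=0, draw]
PD: pen down
LT 45: heading 0 -> 45
FD 18: (18,0) -> (30.728,12.728) [heading=45, draw]
BK 16: (30.728,12.728) -> (19.414,1.414) [heading=45, draw]
BK 7: (19.414,1.414) -> (14.464,-3.536) [heading=45, draw]
Final: pos=(14.464,-3.536), heading=45, 6 segment(s) drawn

Segment lengths:
  seg 1: (0,0) -> (3,0), length = 3
  seg 2: (3,0) -> (9,0), length = 6
  seg 3: (9,0) -> (18,0), length = 9
  seg 4: (18,0) -> (30.728,12.728), length = 18
  seg 5: (30.728,12.728) -> (19.414,1.414), length = 16
  seg 6: (19.414,1.414) -> (14.464,-3.536), length = 7
Total = 59

Answer: 59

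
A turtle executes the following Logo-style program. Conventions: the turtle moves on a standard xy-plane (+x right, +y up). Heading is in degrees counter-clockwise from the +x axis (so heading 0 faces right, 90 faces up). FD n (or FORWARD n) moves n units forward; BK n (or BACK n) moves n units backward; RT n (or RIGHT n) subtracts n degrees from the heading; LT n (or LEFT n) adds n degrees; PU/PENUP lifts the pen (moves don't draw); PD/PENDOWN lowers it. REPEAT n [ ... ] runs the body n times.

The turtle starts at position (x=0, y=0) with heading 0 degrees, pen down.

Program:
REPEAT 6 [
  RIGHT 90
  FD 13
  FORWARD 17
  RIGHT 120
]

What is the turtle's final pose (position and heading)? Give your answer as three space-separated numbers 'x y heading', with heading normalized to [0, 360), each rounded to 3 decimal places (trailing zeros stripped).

Answer: 8.038 -30 180

Derivation:
Executing turtle program step by step:
Start: pos=(0,0), heading=0, pen down
REPEAT 6 [
  -- iteration 1/6 --
  RT 90: heading 0 -> 270
  FD 13: (0,0) -> (0,-13) [heading=270, draw]
  FD 17: (0,-13) -> (0,-30) [heading=270, draw]
  RT 120: heading 270 -> 150
  -- iteration 2/6 --
  RT 90: heading 150 -> 60
  FD 13: (0,-30) -> (6.5,-18.742) [heading=60, draw]
  FD 17: (6.5,-18.742) -> (15,-4.019) [heading=60, draw]
  RT 120: heading 60 -> 300
  -- iteration 3/6 --
  RT 90: heading 300 -> 210
  FD 13: (15,-4.019) -> (3.742,-10.519) [heading=210, draw]
  FD 17: (3.742,-10.519) -> (-10.981,-19.019) [heading=210, draw]
  RT 120: heading 210 -> 90
  -- iteration 4/6 --
  RT 90: heading 90 -> 0
  FD 13: (-10.981,-19.019) -> (2.019,-19.019) [heading=0, draw]
  FD 17: (2.019,-19.019) -> (19.019,-19.019) [heading=0, draw]
  RT 120: heading 0 -> 240
  -- iteration 5/6 --
  RT 90: heading 240 -> 150
  FD 13: (19.019,-19.019) -> (7.761,-12.519) [heading=150, draw]
  FD 17: (7.761,-12.519) -> (-6.962,-4.019) [heading=150, draw]
  RT 120: heading 150 -> 30
  -- iteration 6/6 --
  RT 90: heading 30 -> 300
  FD 13: (-6.962,-4.019) -> (-0.462,-15.278) [heading=300, draw]
  FD 17: (-0.462,-15.278) -> (8.038,-30) [heading=300, draw]
  RT 120: heading 300 -> 180
]
Final: pos=(8.038,-30), heading=180, 12 segment(s) drawn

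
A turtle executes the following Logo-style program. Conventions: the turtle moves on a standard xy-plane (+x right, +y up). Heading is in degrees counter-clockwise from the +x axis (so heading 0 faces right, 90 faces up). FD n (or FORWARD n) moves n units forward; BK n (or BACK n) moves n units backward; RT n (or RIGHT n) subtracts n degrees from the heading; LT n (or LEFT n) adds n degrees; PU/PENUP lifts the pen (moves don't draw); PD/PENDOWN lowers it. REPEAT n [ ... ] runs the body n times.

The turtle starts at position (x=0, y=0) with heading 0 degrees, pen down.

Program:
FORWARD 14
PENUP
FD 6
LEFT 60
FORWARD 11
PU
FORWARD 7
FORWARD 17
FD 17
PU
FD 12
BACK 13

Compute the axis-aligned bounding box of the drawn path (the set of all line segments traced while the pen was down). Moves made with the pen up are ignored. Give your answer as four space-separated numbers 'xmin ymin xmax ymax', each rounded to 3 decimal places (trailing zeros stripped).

Executing turtle program step by step:
Start: pos=(0,0), heading=0, pen down
FD 14: (0,0) -> (14,0) [heading=0, draw]
PU: pen up
FD 6: (14,0) -> (20,0) [heading=0, move]
LT 60: heading 0 -> 60
FD 11: (20,0) -> (25.5,9.526) [heading=60, move]
PU: pen up
FD 7: (25.5,9.526) -> (29,15.588) [heading=60, move]
FD 17: (29,15.588) -> (37.5,30.311) [heading=60, move]
FD 17: (37.5,30.311) -> (46,45.033) [heading=60, move]
PU: pen up
FD 12: (46,45.033) -> (52,55.426) [heading=60, move]
BK 13: (52,55.426) -> (45.5,44.167) [heading=60, move]
Final: pos=(45.5,44.167), heading=60, 1 segment(s) drawn

Segment endpoints: x in {0, 14}, y in {0}
xmin=0, ymin=0, xmax=14, ymax=0

Answer: 0 0 14 0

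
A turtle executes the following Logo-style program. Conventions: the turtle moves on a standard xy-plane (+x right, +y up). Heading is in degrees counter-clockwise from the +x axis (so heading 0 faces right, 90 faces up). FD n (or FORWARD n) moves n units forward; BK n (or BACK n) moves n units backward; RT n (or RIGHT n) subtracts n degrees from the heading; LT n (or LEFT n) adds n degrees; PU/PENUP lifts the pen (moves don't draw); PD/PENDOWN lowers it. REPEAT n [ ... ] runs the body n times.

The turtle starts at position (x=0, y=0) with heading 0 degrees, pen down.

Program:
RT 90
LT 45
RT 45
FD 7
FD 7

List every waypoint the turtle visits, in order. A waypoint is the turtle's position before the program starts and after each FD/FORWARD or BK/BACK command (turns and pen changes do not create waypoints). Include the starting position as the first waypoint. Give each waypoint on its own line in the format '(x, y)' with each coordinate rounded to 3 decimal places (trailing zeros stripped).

Answer: (0, 0)
(0, -7)
(0, -14)

Derivation:
Executing turtle program step by step:
Start: pos=(0,0), heading=0, pen down
RT 90: heading 0 -> 270
LT 45: heading 270 -> 315
RT 45: heading 315 -> 270
FD 7: (0,0) -> (0,-7) [heading=270, draw]
FD 7: (0,-7) -> (0,-14) [heading=270, draw]
Final: pos=(0,-14), heading=270, 2 segment(s) drawn
Waypoints (3 total):
(0, 0)
(0, -7)
(0, -14)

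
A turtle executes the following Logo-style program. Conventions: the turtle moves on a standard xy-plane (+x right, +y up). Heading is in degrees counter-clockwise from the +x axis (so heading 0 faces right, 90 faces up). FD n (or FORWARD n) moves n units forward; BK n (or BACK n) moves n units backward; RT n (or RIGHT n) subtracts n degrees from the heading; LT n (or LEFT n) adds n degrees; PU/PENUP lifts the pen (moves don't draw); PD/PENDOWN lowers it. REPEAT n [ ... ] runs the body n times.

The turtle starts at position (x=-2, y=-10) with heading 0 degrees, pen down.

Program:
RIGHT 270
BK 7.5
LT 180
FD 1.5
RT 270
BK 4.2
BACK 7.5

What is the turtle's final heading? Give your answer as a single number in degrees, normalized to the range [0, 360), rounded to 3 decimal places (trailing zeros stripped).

Answer: 0

Derivation:
Executing turtle program step by step:
Start: pos=(-2,-10), heading=0, pen down
RT 270: heading 0 -> 90
BK 7.5: (-2,-10) -> (-2,-17.5) [heading=90, draw]
LT 180: heading 90 -> 270
FD 1.5: (-2,-17.5) -> (-2,-19) [heading=270, draw]
RT 270: heading 270 -> 0
BK 4.2: (-2,-19) -> (-6.2,-19) [heading=0, draw]
BK 7.5: (-6.2,-19) -> (-13.7,-19) [heading=0, draw]
Final: pos=(-13.7,-19), heading=0, 4 segment(s) drawn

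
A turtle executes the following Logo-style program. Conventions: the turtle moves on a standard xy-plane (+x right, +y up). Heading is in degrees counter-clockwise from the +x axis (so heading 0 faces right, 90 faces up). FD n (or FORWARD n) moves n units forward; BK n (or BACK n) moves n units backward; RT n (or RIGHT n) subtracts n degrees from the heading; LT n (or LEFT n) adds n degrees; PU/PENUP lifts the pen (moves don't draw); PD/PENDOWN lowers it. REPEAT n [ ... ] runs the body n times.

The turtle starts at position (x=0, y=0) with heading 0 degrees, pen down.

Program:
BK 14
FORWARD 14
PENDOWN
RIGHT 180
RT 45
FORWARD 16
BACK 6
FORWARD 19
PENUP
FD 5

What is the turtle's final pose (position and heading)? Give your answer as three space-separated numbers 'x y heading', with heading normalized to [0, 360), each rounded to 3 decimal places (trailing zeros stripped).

Answer: -24.042 24.042 135

Derivation:
Executing turtle program step by step:
Start: pos=(0,0), heading=0, pen down
BK 14: (0,0) -> (-14,0) [heading=0, draw]
FD 14: (-14,0) -> (0,0) [heading=0, draw]
PD: pen down
RT 180: heading 0 -> 180
RT 45: heading 180 -> 135
FD 16: (0,0) -> (-11.314,11.314) [heading=135, draw]
BK 6: (-11.314,11.314) -> (-7.071,7.071) [heading=135, draw]
FD 19: (-7.071,7.071) -> (-20.506,20.506) [heading=135, draw]
PU: pen up
FD 5: (-20.506,20.506) -> (-24.042,24.042) [heading=135, move]
Final: pos=(-24.042,24.042), heading=135, 5 segment(s) drawn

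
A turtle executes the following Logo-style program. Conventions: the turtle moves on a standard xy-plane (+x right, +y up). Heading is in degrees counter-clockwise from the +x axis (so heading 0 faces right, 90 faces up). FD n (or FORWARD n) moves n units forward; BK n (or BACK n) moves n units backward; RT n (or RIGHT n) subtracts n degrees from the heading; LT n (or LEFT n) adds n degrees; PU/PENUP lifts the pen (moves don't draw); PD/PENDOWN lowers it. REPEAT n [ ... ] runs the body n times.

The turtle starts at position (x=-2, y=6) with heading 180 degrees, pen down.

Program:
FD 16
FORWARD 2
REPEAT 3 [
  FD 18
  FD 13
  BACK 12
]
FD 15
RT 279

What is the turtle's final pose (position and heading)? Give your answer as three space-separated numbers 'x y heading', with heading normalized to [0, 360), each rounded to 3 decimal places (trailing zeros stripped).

Executing turtle program step by step:
Start: pos=(-2,6), heading=180, pen down
FD 16: (-2,6) -> (-18,6) [heading=180, draw]
FD 2: (-18,6) -> (-20,6) [heading=180, draw]
REPEAT 3 [
  -- iteration 1/3 --
  FD 18: (-20,6) -> (-38,6) [heading=180, draw]
  FD 13: (-38,6) -> (-51,6) [heading=180, draw]
  BK 12: (-51,6) -> (-39,6) [heading=180, draw]
  -- iteration 2/3 --
  FD 18: (-39,6) -> (-57,6) [heading=180, draw]
  FD 13: (-57,6) -> (-70,6) [heading=180, draw]
  BK 12: (-70,6) -> (-58,6) [heading=180, draw]
  -- iteration 3/3 --
  FD 18: (-58,6) -> (-76,6) [heading=180, draw]
  FD 13: (-76,6) -> (-89,6) [heading=180, draw]
  BK 12: (-89,6) -> (-77,6) [heading=180, draw]
]
FD 15: (-77,6) -> (-92,6) [heading=180, draw]
RT 279: heading 180 -> 261
Final: pos=(-92,6), heading=261, 12 segment(s) drawn

Answer: -92 6 261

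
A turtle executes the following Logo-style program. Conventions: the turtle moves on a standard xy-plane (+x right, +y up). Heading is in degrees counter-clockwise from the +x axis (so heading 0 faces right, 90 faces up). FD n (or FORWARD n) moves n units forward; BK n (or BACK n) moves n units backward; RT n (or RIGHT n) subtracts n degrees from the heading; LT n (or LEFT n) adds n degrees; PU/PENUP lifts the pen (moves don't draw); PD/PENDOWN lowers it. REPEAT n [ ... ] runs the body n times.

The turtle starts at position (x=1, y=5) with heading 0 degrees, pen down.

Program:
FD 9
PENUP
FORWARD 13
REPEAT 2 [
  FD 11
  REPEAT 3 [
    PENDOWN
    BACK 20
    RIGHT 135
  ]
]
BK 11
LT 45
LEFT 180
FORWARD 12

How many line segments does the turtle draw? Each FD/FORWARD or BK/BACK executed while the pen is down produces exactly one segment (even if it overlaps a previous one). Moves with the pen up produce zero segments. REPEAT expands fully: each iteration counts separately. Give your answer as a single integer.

Executing turtle program step by step:
Start: pos=(1,5), heading=0, pen down
FD 9: (1,5) -> (10,5) [heading=0, draw]
PU: pen up
FD 13: (10,5) -> (23,5) [heading=0, move]
REPEAT 2 [
  -- iteration 1/2 --
  FD 11: (23,5) -> (34,5) [heading=0, move]
  REPEAT 3 [
    -- iteration 1/3 --
    PD: pen down
    BK 20: (34,5) -> (14,5) [heading=0, draw]
    RT 135: heading 0 -> 225
    -- iteration 2/3 --
    PD: pen down
    BK 20: (14,5) -> (28.142,19.142) [heading=225, draw]
    RT 135: heading 225 -> 90
    -- iteration 3/3 --
    PD: pen down
    BK 20: (28.142,19.142) -> (28.142,-0.858) [heading=90, draw]
    RT 135: heading 90 -> 315
  ]
  -- iteration 2/2 --
  FD 11: (28.142,-0.858) -> (35.92,-8.636) [heading=315, draw]
  REPEAT 3 [
    -- iteration 1/3 --
    PD: pen down
    BK 20: (35.92,-8.636) -> (21.778,5.506) [heading=315, draw]
    RT 135: heading 315 -> 180
    -- iteration 2/3 --
    PD: pen down
    BK 20: (21.778,5.506) -> (41.778,5.506) [heading=180, draw]
    RT 135: heading 180 -> 45
    -- iteration 3/3 --
    PD: pen down
    BK 20: (41.778,5.506) -> (27.636,-8.636) [heading=45, draw]
    RT 135: heading 45 -> 270
  ]
]
BK 11: (27.636,-8.636) -> (27.636,2.364) [heading=270, draw]
LT 45: heading 270 -> 315
LT 180: heading 315 -> 135
FD 12: (27.636,2.364) -> (19.151,10.849) [heading=135, draw]
Final: pos=(19.151,10.849), heading=135, 10 segment(s) drawn
Segments drawn: 10

Answer: 10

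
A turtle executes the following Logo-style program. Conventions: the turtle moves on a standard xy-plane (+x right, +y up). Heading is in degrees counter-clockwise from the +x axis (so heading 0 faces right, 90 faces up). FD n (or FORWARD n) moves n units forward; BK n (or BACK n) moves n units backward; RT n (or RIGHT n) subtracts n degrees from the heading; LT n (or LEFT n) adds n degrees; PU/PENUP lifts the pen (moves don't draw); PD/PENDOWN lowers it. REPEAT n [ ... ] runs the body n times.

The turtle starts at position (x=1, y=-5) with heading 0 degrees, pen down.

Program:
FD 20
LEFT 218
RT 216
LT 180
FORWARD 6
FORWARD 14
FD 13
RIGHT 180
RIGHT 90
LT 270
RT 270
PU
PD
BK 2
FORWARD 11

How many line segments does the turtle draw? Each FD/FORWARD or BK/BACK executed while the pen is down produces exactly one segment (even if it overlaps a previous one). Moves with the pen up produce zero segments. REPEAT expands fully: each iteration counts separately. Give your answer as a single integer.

Answer: 6

Derivation:
Executing turtle program step by step:
Start: pos=(1,-5), heading=0, pen down
FD 20: (1,-5) -> (21,-5) [heading=0, draw]
LT 218: heading 0 -> 218
RT 216: heading 218 -> 2
LT 180: heading 2 -> 182
FD 6: (21,-5) -> (15.004,-5.209) [heading=182, draw]
FD 14: (15.004,-5.209) -> (1.012,-5.698) [heading=182, draw]
FD 13: (1.012,-5.698) -> (-11.98,-6.152) [heading=182, draw]
RT 180: heading 182 -> 2
RT 90: heading 2 -> 272
LT 270: heading 272 -> 182
RT 270: heading 182 -> 272
PU: pen up
PD: pen down
BK 2: (-11.98,-6.152) -> (-12.05,-4.153) [heading=272, draw]
FD 11: (-12.05,-4.153) -> (-11.666,-15.146) [heading=272, draw]
Final: pos=(-11.666,-15.146), heading=272, 6 segment(s) drawn
Segments drawn: 6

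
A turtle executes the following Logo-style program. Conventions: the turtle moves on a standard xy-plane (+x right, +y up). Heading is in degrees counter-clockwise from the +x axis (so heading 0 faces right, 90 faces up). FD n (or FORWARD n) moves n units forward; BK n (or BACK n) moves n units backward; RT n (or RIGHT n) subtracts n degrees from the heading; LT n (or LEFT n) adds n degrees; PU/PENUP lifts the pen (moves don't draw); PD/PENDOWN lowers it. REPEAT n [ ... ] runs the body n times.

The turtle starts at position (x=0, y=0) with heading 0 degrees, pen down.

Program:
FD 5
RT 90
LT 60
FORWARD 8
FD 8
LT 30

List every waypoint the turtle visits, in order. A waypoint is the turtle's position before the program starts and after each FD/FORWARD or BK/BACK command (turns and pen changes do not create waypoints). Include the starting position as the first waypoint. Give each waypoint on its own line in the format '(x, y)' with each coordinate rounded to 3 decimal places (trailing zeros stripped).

Answer: (0, 0)
(5, 0)
(11.928, -4)
(18.856, -8)

Derivation:
Executing turtle program step by step:
Start: pos=(0,0), heading=0, pen down
FD 5: (0,0) -> (5,0) [heading=0, draw]
RT 90: heading 0 -> 270
LT 60: heading 270 -> 330
FD 8: (5,0) -> (11.928,-4) [heading=330, draw]
FD 8: (11.928,-4) -> (18.856,-8) [heading=330, draw]
LT 30: heading 330 -> 0
Final: pos=(18.856,-8), heading=0, 3 segment(s) drawn
Waypoints (4 total):
(0, 0)
(5, 0)
(11.928, -4)
(18.856, -8)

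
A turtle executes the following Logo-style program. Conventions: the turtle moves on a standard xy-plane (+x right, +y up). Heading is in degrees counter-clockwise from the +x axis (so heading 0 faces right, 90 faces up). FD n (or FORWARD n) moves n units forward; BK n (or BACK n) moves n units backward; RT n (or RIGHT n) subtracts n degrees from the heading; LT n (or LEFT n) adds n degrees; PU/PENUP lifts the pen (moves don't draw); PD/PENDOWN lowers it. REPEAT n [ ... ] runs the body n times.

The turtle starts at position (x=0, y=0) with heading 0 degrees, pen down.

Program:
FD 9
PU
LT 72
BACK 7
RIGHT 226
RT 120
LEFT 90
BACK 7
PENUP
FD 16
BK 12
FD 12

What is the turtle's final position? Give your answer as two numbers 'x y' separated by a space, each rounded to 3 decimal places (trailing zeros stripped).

Answer: -2.141 -6.03

Derivation:
Executing turtle program step by step:
Start: pos=(0,0), heading=0, pen down
FD 9: (0,0) -> (9,0) [heading=0, draw]
PU: pen up
LT 72: heading 0 -> 72
BK 7: (9,0) -> (6.837,-6.657) [heading=72, move]
RT 226: heading 72 -> 206
RT 120: heading 206 -> 86
LT 90: heading 86 -> 176
BK 7: (6.837,-6.657) -> (13.82,-7.146) [heading=176, move]
PU: pen up
FD 16: (13.82,-7.146) -> (-2.141,-6.03) [heading=176, move]
BK 12: (-2.141,-6.03) -> (9.83,-6.867) [heading=176, move]
FD 12: (9.83,-6.867) -> (-2.141,-6.03) [heading=176, move]
Final: pos=(-2.141,-6.03), heading=176, 1 segment(s) drawn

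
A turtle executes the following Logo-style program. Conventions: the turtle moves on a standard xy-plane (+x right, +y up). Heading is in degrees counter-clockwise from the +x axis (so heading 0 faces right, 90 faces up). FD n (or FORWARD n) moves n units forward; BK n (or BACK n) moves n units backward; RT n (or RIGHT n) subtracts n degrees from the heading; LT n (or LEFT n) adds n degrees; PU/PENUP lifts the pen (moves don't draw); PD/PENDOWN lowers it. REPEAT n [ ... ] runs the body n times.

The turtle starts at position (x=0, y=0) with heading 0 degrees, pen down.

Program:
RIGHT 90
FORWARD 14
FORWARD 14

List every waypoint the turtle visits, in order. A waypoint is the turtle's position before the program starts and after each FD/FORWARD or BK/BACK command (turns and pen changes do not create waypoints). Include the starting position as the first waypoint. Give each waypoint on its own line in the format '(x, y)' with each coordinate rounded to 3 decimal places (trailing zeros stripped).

Answer: (0, 0)
(0, -14)
(0, -28)

Derivation:
Executing turtle program step by step:
Start: pos=(0,0), heading=0, pen down
RT 90: heading 0 -> 270
FD 14: (0,0) -> (0,-14) [heading=270, draw]
FD 14: (0,-14) -> (0,-28) [heading=270, draw]
Final: pos=(0,-28), heading=270, 2 segment(s) drawn
Waypoints (3 total):
(0, 0)
(0, -14)
(0, -28)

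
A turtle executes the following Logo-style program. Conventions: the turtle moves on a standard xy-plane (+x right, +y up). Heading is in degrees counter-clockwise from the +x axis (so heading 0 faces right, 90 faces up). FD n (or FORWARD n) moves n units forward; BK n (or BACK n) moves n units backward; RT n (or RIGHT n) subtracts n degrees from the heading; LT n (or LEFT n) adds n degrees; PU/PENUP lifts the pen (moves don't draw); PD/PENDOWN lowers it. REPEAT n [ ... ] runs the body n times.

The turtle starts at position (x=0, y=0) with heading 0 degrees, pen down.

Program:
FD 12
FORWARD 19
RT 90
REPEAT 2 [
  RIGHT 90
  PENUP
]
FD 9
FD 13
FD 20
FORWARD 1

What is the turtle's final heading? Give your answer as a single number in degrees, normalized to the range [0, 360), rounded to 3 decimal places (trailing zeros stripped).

Answer: 90

Derivation:
Executing turtle program step by step:
Start: pos=(0,0), heading=0, pen down
FD 12: (0,0) -> (12,0) [heading=0, draw]
FD 19: (12,0) -> (31,0) [heading=0, draw]
RT 90: heading 0 -> 270
REPEAT 2 [
  -- iteration 1/2 --
  RT 90: heading 270 -> 180
  PU: pen up
  -- iteration 2/2 --
  RT 90: heading 180 -> 90
  PU: pen up
]
FD 9: (31,0) -> (31,9) [heading=90, move]
FD 13: (31,9) -> (31,22) [heading=90, move]
FD 20: (31,22) -> (31,42) [heading=90, move]
FD 1: (31,42) -> (31,43) [heading=90, move]
Final: pos=(31,43), heading=90, 2 segment(s) drawn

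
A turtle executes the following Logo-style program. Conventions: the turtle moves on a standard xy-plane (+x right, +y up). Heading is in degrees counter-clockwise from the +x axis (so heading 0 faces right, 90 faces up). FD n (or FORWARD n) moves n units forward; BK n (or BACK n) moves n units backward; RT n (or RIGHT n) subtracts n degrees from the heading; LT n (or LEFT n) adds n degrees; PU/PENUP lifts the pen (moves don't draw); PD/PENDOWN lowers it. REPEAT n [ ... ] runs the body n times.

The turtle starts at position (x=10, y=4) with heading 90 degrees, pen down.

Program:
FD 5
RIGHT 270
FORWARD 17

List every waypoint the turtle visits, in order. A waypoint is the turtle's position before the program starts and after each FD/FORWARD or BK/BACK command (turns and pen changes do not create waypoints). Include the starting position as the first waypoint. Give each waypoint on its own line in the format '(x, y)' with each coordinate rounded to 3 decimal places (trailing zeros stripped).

Executing turtle program step by step:
Start: pos=(10,4), heading=90, pen down
FD 5: (10,4) -> (10,9) [heading=90, draw]
RT 270: heading 90 -> 180
FD 17: (10,9) -> (-7,9) [heading=180, draw]
Final: pos=(-7,9), heading=180, 2 segment(s) drawn
Waypoints (3 total):
(10, 4)
(10, 9)
(-7, 9)

Answer: (10, 4)
(10, 9)
(-7, 9)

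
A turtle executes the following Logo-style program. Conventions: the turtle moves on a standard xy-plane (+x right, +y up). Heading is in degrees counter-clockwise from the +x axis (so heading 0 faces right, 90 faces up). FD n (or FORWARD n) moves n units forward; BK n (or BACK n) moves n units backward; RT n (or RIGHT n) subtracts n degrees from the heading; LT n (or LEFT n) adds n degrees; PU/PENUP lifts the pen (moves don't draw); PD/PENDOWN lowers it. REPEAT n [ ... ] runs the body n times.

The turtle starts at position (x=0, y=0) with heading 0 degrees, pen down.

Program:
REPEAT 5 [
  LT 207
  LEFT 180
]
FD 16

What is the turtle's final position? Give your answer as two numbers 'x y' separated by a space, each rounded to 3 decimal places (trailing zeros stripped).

Answer: -11.314 11.314

Derivation:
Executing turtle program step by step:
Start: pos=(0,0), heading=0, pen down
REPEAT 5 [
  -- iteration 1/5 --
  LT 207: heading 0 -> 207
  LT 180: heading 207 -> 27
  -- iteration 2/5 --
  LT 207: heading 27 -> 234
  LT 180: heading 234 -> 54
  -- iteration 3/5 --
  LT 207: heading 54 -> 261
  LT 180: heading 261 -> 81
  -- iteration 4/5 --
  LT 207: heading 81 -> 288
  LT 180: heading 288 -> 108
  -- iteration 5/5 --
  LT 207: heading 108 -> 315
  LT 180: heading 315 -> 135
]
FD 16: (0,0) -> (-11.314,11.314) [heading=135, draw]
Final: pos=(-11.314,11.314), heading=135, 1 segment(s) drawn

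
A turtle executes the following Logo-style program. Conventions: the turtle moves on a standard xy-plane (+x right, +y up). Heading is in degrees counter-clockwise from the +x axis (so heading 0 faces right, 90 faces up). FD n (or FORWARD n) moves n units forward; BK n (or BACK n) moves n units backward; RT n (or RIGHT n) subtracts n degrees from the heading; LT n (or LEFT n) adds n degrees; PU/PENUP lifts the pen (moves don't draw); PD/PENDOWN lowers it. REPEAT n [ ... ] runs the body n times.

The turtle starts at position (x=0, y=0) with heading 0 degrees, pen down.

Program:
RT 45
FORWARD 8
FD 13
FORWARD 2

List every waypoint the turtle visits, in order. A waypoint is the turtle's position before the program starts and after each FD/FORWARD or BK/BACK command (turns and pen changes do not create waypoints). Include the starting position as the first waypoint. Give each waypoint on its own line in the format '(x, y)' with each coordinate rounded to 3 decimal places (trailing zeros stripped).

Answer: (0, 0)
(5.657, -5.657)
(14.849, -14.849)
(16.263, -16.263)

Derivation:
Executing turtle program step by step:
Start: pos=(0,0), heading=0, pen down
RT 45: heading 0 -> 315
FD 8: (0,0) -> (5.657,-5.657) [heading=315, draw]
FD 13: (5.657,-5.657) -> (14.849,-14.849) [heading=315, draw]
FD 2: (14.849,-14.849) -> (16.263,-16.263) [heading=315, draw]
Final: pos=(16.263,-16.263), heading=315, 3 segment(s) drawn
Waypoints (4 total):
(0, 0)
(5.657, -5.657)
(14.849, -14.849)
(16.263, -16.263)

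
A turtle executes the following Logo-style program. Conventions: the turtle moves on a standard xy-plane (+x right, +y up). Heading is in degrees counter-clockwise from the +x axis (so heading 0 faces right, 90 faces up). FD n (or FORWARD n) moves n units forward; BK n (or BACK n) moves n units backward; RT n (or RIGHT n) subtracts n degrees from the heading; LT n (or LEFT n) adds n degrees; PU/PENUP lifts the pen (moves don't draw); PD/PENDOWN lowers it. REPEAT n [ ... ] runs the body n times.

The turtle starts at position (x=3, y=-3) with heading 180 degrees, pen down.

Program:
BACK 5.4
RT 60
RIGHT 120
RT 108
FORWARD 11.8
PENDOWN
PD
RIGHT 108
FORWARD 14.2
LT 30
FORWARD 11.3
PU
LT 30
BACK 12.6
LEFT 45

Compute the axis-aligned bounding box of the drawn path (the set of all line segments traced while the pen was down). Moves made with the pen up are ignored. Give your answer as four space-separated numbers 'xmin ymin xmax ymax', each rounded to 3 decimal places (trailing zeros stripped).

Executing turtle program step by step:
Start: pos=(3,-3), heading=180, pen down
BK 5.4: (3,-3) -> (8.4,-3) [heading=180, draw]
RT 60: heading 180 -> 120
RT 120: heading 120 -> 0
RT 108: heading 0 -> 252
FD 11.8: (8.4,-3) -> (4.754,-14.222) [heading=252, draw]
PD: pen down
PD: pen down
RT 108: heading 252 -> 144
FD 14.2: (4.754,-14.222) -> (-6.734,-5.876) [heading=144, draw]
LT 30: heading 144 -> 174
FD 11.3: (-6.734,-5.876) -> (-17.973,-4.695) [heading=174, draw]
PU: pen up
LT 30: heading 174 -> 204
BK 12.6: (-17.973,-4.695) -> (-6.462,0.43) [heading=204, move]
LT 45: heading 204 -> 249
Final: pos=(-6.462,0.43), heading=249, 4 segment(s) drawn

Segment endpoints: x in {-17.973, -6.734, 3, 4.754, 8.4}, y in {-14.222, -5.876, -4.695, -3, -3}
xmin=-17.973, ymin=-14.222, xmax=8.4, ymax=-3

Answer: -17.973 -14.222 8.4 -3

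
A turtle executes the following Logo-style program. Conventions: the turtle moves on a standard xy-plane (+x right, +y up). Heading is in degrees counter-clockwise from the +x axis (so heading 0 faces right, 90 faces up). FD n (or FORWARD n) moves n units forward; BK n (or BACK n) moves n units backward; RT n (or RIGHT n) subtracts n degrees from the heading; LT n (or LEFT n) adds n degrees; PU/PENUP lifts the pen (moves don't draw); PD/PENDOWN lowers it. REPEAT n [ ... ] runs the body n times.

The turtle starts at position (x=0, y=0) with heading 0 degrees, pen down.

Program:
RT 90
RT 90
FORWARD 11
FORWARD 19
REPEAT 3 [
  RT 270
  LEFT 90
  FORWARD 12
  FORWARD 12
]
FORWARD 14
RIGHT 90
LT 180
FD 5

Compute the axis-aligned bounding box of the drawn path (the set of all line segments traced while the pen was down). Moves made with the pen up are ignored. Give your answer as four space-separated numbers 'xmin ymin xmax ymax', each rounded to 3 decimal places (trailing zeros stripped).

Answer: -30 0 8 5

Derivation:
Executing turtle program step by step:
Start: pos=(0,0), heading=0, pen down
RT 90: heading 0 -> 270
RT 90: heading 270 -> 180
FD 11: (0,0) -> (-11,0) [heading=180, draw]
FD 19: (-11,0) -> (-30,0) [heading=180, draw]
REPEAT 3 [
  -- iteration 1/3 --
  RT 270: heading 180 -> 270
  LT 90: heading 270 -> 0
  FD 12: (-30,0) -> (-18,0) [heading=0, draw]
  FD 12: (-18,0) -> (-6,0) [heading=0, draw]
  -- iteration 2/3 --
  RT 270: heading 0 -> 90
  LT 90: heading 90 -> 180
  FD 12: (-6,0) -> (-18,0) [heading=180, draw]
  FD 12: (-18,0) -> (-30,0) [heading=180, draw]
  -- iteration 3/3 --
  RT 270: heading 180 -> 270
  LT 90: heading 270 -> 0
  FD 12: (-30,0) -> (-18,0) [heading=0, draw]
  FD 12: (-18,0) -> (-6,0) [heading=0, draw]
]
FD 14: (-6,0) -> (8,0) [heading=0, draw]
RT 90: heading 0 -> 270
LT 180: heading 270 -> 90
FD 5: (8,0) -> (8,5) [heading=90, draw]
Final: pos=(8,5), heading=90, 10 segment(s) drawn

Segment endpoints: x in {-30, -18, -11, -6, 0, 8, 8}, y in {0, 0, 0, 0, 0, 0, 0, 0, 0, 0, 5}
xmin=-30, ymin=0, xmax=8, ymax=5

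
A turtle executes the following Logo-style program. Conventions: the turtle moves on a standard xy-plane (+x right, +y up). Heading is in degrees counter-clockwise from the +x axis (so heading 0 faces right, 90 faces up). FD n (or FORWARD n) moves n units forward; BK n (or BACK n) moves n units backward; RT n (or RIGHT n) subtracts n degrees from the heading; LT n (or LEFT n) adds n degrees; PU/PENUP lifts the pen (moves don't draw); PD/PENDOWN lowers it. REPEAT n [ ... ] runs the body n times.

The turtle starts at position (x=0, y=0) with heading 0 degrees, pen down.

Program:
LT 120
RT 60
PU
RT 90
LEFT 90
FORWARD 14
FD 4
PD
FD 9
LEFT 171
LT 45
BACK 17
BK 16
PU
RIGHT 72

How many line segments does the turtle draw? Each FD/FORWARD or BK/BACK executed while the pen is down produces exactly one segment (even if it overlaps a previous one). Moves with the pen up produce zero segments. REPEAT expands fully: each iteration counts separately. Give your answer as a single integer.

Executing turtle program step by step:
Start: pos=(0,0), heading=0, pen down
LT 120: heading 0 -> 120
RT 60: heading 120 -> 60
PU: pen up
RT 90: heading 60 -> 330
LT 90: heading 330 -> 60
FD 14: (0,0) -> (7,12.124) [heading=60, move]
FD 4: (7,12.124) -> (9,15.588) [heading=60, move]
PD: pen down
FD 9: (9,15.588) -> (13.5,23.383) [heading=60, draw]
LT 171: heading 60 -> 231
LT 45: heading 231 -> 276
BK 17: (13.5,23.383) -> (11.723,40.29) [heading=276, draw]
BK 16: (11.723,40.29) -> (10.051,56.202) [heading=276, draw]
PU: pen up
RT 72: heading 276 -> 204
Final: pos=(10.051,56.202), heading=204, 3 segment(s) drawn
Segments drawn: 3

Answer: 3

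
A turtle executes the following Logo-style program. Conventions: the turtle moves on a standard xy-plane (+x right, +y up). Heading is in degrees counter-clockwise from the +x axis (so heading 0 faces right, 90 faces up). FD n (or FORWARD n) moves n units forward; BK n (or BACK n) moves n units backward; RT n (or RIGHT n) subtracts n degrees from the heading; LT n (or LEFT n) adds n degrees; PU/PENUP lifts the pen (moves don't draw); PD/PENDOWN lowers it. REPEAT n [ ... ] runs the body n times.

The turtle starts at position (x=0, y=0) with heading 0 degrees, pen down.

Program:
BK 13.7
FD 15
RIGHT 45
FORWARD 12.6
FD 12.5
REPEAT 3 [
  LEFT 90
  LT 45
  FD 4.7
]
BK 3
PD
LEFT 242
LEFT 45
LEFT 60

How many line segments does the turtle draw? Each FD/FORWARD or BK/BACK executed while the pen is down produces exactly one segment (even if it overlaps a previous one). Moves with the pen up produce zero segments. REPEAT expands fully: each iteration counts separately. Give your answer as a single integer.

Answer: 8

Derivation:
Executing turtle program step by step:
Start: pos=(0,0), heading=0, pen down
BK 13.7: (0,0) -> (-13.7,0) [heading=0, draw]
FD 15: (-13.7,0) -> (1.3,0) [heading=0, draw]
RT 45: heading 0 -> 315
FD 12.6: (1.3,0) -> (10.21,-8.91) [heading=315, draw]
FD 12.5: (10.21,-8.91) -> (19.048,-17.748) [heading=315, draw]
REPEAT 3 [
  -- iteration 1/3 --
  LT 90: heading 315 -> 45
  LT 45: heading 45 -> 90
  FD 4.7: (19.048,-17.748) -> (19.048,-13.048) [heading=90, draw]
  -- iteration 2/3 --
  LT 90: heading 90 -> 180
  LT 45: heading 180 -> 225
  FD 4.7: (19.048,-13.048) -> (15.725,-16.372) [heading=225, draw]
  -- iteration 3/3 --
  LT 90: heading 225 -> 315
  LT 45: heading 315 -> 0
  FD 4.7: (15.725,-16.372) -> (20.425,-16.372) [heading=0, draw]
]
BK 3: (20.425,-16.372) -> (17.425,-16.372) [heading=0, draw]
PD: pen down
LT 242: heading 0 -> 242
LT 45: heading 242 -> 287
LT 60: heading 287 -> 347
Final: pos=(17.425,-16.372), heading=347, 8 segment(s) drawn
Segments drawn: 8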